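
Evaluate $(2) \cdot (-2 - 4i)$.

(a1*a2 - b1*b2) + (a1*b2 + b1*a2)i
= (-4 - 0) + (-8 + 0)i
= -4 - 8i


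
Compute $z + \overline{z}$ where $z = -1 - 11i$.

z + conjugate(z) = (a + bi) + (a - bi) = 2a
= 2 * (-1) = -2


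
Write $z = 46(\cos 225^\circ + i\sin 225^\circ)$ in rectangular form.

a = r cos θ = 46 * -sqrt(2)/2 = -23*sqrt(2)
b = r sin θ = 46 * -sqrt(2)/2 = -23*sqrt(2)
z = -23*sqrt(2) - 23*sqrt(2)i


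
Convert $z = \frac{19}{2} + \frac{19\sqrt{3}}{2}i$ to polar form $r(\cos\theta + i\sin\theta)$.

r = |z| = sqrt(a^2 + b^2) = sqrt((19/2)^2 + (19*sqrt(3)/2)^2) = sqrt(361/4 + 1083/4) = sqrt(361) = 19
θ = arctan(b/a) = arctan(16.4545/9.5) (quadrant-adjusted) = 60°
z = 19(cos 60° + i sin 60°)


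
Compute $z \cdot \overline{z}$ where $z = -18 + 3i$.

z * conjugate(z) = |z|^2 = a^2 + b^2
= (-18)^2 + 3^2 = 333


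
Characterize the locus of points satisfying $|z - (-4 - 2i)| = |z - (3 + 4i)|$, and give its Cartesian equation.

|z - z1| = |z - z2| means z is equidistant from z1 and z2,
i.e. the perpendicular bisector of the segment from (-4, -2) to (3, 4) (midpoint (-1/2, 1)).
With z = x + yi, square both sides:
(x - (-4))^2 + (y - (-2))^2 = (x - 3)^2 + (y - 4)^2
The x^2 and y^2 terms cancel: 14x + 12y = 25 - 20 = 5
Simplify: 14x + 12y = 5
Locus: Perpendicular bisector of the segment from (-4, -2) to (3, 4): the line 14x + 12y = 5


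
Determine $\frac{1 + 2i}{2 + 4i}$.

Multiply numerator and denominator by conjugate (2 - 4i):
= (1 + 2i)(2 - 4i) / (2^2 + 4^2)
= (10) / 20
Divide through by 10: (1) / 2
= 1/2


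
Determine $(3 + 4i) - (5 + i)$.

(3 - 5) + (4 - 1)i = -2 + 3i


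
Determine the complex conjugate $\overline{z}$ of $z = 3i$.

If z = a + bi, then conjugate(z) = a - bi
conjugate(3i) = -3i


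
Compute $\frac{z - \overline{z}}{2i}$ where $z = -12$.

z - conjugate(z) = 2bi
(z - conjugate(z))/(2i) = 2bi/(2i) = b = 0


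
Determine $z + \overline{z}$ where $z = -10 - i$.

z + conjugate(z) = (a + bi) + (a - bi) = 2a
= 2 * (-10) = -20


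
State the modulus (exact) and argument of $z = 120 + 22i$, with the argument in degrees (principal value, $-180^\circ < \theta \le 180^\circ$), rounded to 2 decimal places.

|z| = sqrt(120^2 + 22^2) = 122
arg(z) = arctan(b/a) = arctan(22/120) (quadrant-adjusted) = 10.39°


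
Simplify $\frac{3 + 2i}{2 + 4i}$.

Multiply numerator and denominator by conjugate (2 - 4i):
= (3 + 2i)(2 - 4i) / (2^2 + 4^2)
= (14 - 8i) / 20
Divide through by 2: (7 - 4i) / 10
= 7/10 - (2/5)i


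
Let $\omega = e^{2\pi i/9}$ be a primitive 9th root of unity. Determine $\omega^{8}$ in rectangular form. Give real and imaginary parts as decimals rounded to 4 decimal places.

ω^8 = e^(2πi·8/9) = e^(i·16π/9)
= cos(16π/9) + i sin(16π/9)
= 0.7660 - 0.6428i


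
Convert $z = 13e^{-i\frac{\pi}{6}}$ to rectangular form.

a = r cos θ = 13 * sqrt(3)/2 = 13*sqrt(3)/2
b = r sin θ = 13 * -1/2 = -13/2
z = 13*sqrt(3)/2 - (13/2)i


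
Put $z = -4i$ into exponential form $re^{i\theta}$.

r = |z| = sqrt((0)^2 + (-4)^2) = sqrt(0 + 16) = sqrt(16) = 4
a = 0 and b < 0, so z lies on the negative imaginary axis: θ = -90° = -π/2
z = 4e^(-i*π/2)


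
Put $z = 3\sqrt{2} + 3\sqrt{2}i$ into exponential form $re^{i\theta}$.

r = |z| = sqrt((3*sqrt(2))^2 + (3*sqrt(2))^2) = sqrt(18 + 18) = sqrt(36) = 6
θ = arctan(b/a) = arctan(4.2426/4.2426) (quadrant-adjusted) = 45° = π/4
z = 6e^(i*π/4)


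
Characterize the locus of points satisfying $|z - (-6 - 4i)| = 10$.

|z - z0| = r describes a circle centered at z0 with radius r
Here z0 = -6 - 4i and r = 10
Locus: Circle centered at (-6, -4) with radius 10


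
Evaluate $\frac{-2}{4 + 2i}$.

Multiply numerator and denominator by conjugate (4 - 2i):
= (-2)(4 - 2i) / (4^2 + 2^2)
= (-8 + 4i) / 20
Divide through by 4: (-2 + i) / 5
= -2/5 + (1/5)i


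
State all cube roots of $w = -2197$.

|w| = 2197, arg(w) = 180°
Root modulus = 2197^(1/3) = 13
Root arguments: θ_k = (180° + 360°k)/3 for k = 0, 1, ..., 2
Roots: 13/2 + (13*sqrt(3)/2)i, -13, 13/2 - (13*sqrt(3)/2)i


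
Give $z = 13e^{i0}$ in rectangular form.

a = r cos θ = 13 * 1 = 13
b = r sin θ = 13 * 0 = 0
z = 13


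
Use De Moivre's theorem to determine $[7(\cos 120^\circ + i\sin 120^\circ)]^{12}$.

By De Moivre: z^n = r^n(cos(nθ) + i sin(nθ))
= 7^12(cos(12*120°) + i sin(12*120°))
= 13841287201(cos 0° + i sin 0°)
= 13841287201


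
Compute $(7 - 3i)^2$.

(a + bi)^2 = a^2 - b^2 + 2abi
= 7^2 - (-3)^2 + 2*7*(-3)i
= 40 - 42i


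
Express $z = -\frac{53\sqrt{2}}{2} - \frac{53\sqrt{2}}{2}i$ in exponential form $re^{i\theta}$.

r = |z| = sqrt((-53*sqrt(2)/2)^2 + (-53*sqrt(2)/2)^2) = sqrt(2809/2 + 2809/2) = sqrt(2809) = 53
θ = arctan(b/a) = arctan(-37.4767/-37.4767) (quadrant-adjusted) = -135° = -3π/4
z = 53e^(-i*3π/4)


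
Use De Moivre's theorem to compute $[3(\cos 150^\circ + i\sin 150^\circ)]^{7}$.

By De Moivre: z^n = r^n(cos(nθ) + i sin(nθ))
= 3^7(cos(7*150°) + i sin(7*150°))
= 2187(cos 330° + i sin 330°)
= 2187*sqrt(3)/2 - (2187/2)i


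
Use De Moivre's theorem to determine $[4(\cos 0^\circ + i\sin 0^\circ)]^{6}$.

By De Moivre: z^n = r^n(cos(nθ) + i sin(nθ))
= 4^6(cos(6*0°) + i sin(6*0°))
= 4096(cos 0° + i sin 0°)
= 4096


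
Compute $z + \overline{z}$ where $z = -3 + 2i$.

z + conjugate(z) = (a + bi) + (a - bi) = 2a
= 2 * (-3) = -6


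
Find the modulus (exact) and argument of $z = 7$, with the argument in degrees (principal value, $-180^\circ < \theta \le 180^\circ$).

|z| = sqrt(7^2 + 0^2) = 7
b = 0 and a > 0, so z lies on the positive real axis: arg(z) = 0°


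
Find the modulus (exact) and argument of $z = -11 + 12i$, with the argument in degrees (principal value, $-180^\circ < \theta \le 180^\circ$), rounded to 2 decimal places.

|z| = sqrt((-11)^2 + 12^2) = sqrt(265)
arg(z) = arctan(b/a) = arctan(12/-11) (quadrant-adjusted) = 132.51°


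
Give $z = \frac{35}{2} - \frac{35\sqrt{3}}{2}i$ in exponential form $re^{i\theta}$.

r = |z| = sqrt((35/2)^2 + (-35*sqrt(3)/2)^2) = sqrt(1225/4 + 3675/4) = sqrt(1225) = 35
θ = arctan(b/a) = arctan(-30.3109/17.5) (quadrant-adjusted) = -60° = -π/3
z = 35e^(-i*π/3)


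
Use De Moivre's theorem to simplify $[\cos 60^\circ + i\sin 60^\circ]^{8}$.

By De Moivre: z^n = r^n(cos(nθ) + i sin(nθ))
= 1^8(cos(8*60°) + i sin(8*60°))
= 1(cos 120° + i sin 120°)
= -1/2 + (sqrt(3)/2)i


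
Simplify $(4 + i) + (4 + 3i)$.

(4 + 4) + (1 + 3)i = 8 + 4i


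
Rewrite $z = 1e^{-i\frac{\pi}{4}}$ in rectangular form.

a = r cos θ = 1 * sqrt(2)/2 = sqrt(2)/2
b = r sin θ = 1 * -sqrt(2)/2 = -sqrt(2)/2
z = sqrt(2)/2 - (sqrt(2)/2)i


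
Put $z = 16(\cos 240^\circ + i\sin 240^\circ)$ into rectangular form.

a = r cos θ = 16 * -1/2 = -8
b = r sin θ = 16 * -sqrt(3)/2 = -8*sqrt(3)
z = -8 - 8*sqrt(3)i


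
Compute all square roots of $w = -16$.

|w| = 16, arg(w) = 180°
Root modulus = 16^(1/2) = 4
Root arguments: θ_k = (180° + 360°k)/2 for k = 0, 1, ..., 1
Roots: 4i, -4i


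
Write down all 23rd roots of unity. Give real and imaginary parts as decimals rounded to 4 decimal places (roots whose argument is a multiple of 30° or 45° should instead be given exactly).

ω_k = e^(2πik/23) = cos(2πk/23) + i sin(2πk/23) for k = 0, 1, ..., 22
Roots: 1, 0.9629 + 0.2698i, 0.8544 + 0.5196i, 0.6826 + 0.7308i, 0.4601 + 0.8879i, 0.2035 + 0.9791i, -0.0682 + 0.9977i, -0.3349 + 0.9423i, -0.5767 + 0.8170i, -0.7757 + 0.6311i, -0.9172 + 0.3984i, -0.9907 + 0.1362i, -0.9907 - 0.1362i, -0.9172 - 0.3984i, -0.7757 - 0.6311i, -0.5767 - 0.8170i, -0.3349 - 0.9423i, -0.0682 - 0.9977i, 0.2035 - 0.9791i, 0.4601 - 0.8879i, 0.6826 - 0.7308i, 0.8544 - 0.5196i, 0.9629 - 0.2698i


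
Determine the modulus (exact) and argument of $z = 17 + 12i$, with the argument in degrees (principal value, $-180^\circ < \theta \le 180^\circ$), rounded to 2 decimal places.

|z| = sqrt(17^2 + 12^2) = sqrt(433)
arg(z) = arctan(b/a) = arctan(12/17) (quadrant-adjusted) = 35.22°


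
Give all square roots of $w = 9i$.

|w| = 9, arg(w) = 90°
Root modulus = 9^(1/2) = 3
Root arguments: θ_k = (90° + 360°k)/2 for k = 0, 1, ..., 1
Roots: 3*sqrt(2)/2 + (3*sqrt(2)/2)i, -3*sqrt(2)/2 - (3*sqrt(2)/2)i


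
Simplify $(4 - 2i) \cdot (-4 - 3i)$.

(a1*a2 - b1*b2) + (a1*b2 + b1*a2)i
= (-16 - 6) + (-12 + 8)i
= -22 - 4i


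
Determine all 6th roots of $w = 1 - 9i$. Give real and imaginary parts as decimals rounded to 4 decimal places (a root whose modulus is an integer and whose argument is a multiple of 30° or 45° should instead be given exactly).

|w| = sqrt(82) ≈ 9.055385, arg(w) ≈ 276.340192°
Root modulus = sqrt(82)^(1/6) ≈ 1.443725
Root arguments: θ_k = (arg(w) + 360°k)/6 for k = 0, 1, ..., 5
Compute each root as (root modulus)(cos θ_k + i sin θ_k) using full-precision intermediates, then round to 4 decimal places.
Roots: 1.0019 + 1.0395i, -0.3993 + 1.3874i, -1.4012 + 0.3479i, -1.0019 - 1.0395i, 0.3993 - 1.3874i, 1.4012 - 0.3479i


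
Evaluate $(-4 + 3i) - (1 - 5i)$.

(-4 - 1) + (3 - (-5))i = -5 + 8i


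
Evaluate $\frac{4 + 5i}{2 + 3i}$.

Multiply numerator and denominator by conjugate (2 - 3i):
= (4 + 5i)(2 - 3i) / (2^2 + 3^2)
= (23 - 2i) / 13
= 23/13 - (2/13)i


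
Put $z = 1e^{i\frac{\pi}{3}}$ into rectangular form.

a = r cos θ = 1 * 1/2 = 1/2
b = r sin θ = 1 * sqrt(3)/2 = sqrt(3)/2
z = 1/2 + (sqrt(3)/2)i


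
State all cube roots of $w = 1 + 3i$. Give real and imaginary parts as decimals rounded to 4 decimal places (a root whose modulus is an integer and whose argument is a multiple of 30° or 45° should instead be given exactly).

|w| = sqrt(10) ≈ 3.162278, arg(w) ≈ 71.565051°
Root modulus = sqrt(10)^(1/3) ≈ 1.467799
Root arguments: θ_k = (arg(w) + 360°k)/3 for k = 0, 1, ..., 2
Compute each root as (root modulus)(cos θ_k + i sin θ_k) using full-precision intermediates, then round to 4 decimal places.
Roots: 1.3424 + 0.5936i, -1.1853 + 0.8658i, -0.1571 - 1.4594i


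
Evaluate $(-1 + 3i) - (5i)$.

(-1 - 0) + (3 - 5)i = -1 - 2i


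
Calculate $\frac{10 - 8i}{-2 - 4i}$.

Multiply numerator and denominator by conjugate (-2 + 4i):
= (10 - 8i)(-2 + 4i) / ((-2)^2 + (-4)^2)
= (12 + 56i) / 20
Divide through by 4: (3 + 14i) / 5
= 3/5 + (14/5)i


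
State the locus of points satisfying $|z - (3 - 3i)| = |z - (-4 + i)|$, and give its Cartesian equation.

|z - z1| = |z - z2| means z is equidistant from z1 and z2,
i.e. the perpendicular bisector of the segment from (3, -3) to (-4, 1) (midpoint (-1/2, -1)).
With z = x + yi, square both sides:
(x - 3)^2 + (y - (-3))^2 = (x - (-4))^2 + (y - 1)^2
The x^2 and y^2 terms cancel: -14x + 8y = 17 - 18 = -1
Simplify: 14x - 8y = 1
Locus: Perpendicular bisector of the segment from (3, -3) to (-4, 1): the line 14x - 8y = 1


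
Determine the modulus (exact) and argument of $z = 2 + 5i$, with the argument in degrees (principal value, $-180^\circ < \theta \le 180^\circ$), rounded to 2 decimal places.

|z| = sqrt(2^2 + 5^2) = sqrt(29)
arg(z) = arctan(b/a) = arctan(5/2) (quadrant-adjusted) = 68.20°


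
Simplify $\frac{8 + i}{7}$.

Divisor is real, so divide each part by 7:
= 8/7 + (1/7)i


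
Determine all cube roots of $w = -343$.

|w| = 343, arg(w) = 180°
Root modulus = 343^(1/3) = 7
Root arguments: θ_k = (180° + 360°k)/3 for k = 0, 1, ..., 2
Roots: 7/2 + (7*sqrt(3)/2)i, -7, 7/2 - (7*sqrt(3)/2)i


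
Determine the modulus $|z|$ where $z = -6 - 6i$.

|z| = sqrt(a^2 + b^2) = sqrt((-6)^2 + (-6)^2) = sqrt(72) = sqrt(72)


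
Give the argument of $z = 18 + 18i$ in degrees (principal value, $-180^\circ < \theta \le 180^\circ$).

θ = arctan(b/a) = arctan(18/18) (quadrant-adjusted) = 45°


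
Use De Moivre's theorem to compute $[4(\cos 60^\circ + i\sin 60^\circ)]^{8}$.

By De Moivre: z^n = r^n(cos(nθ) + i sin(nθ))
= 4^8(cos(8*60°) + i sin(8*60°))
= 65536(cos 120° + i sin 120°)
= -32768 + 32768*sqrt(3)i


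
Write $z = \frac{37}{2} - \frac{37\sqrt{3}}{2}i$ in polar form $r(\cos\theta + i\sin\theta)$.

r = |z| = sqrt(a^2 + b^2) = sqrt((37/2)^2 + (-37*sqrt(3)/2)^2) = sqrt(1369/4 + 4107/4) = sqrt(1369) = 37
θ = arctan(b/a) = arctan(-32.0429/18.5) (quadrant-adjusted) = 300°
z = 37(cos 300° + i sin 300°)


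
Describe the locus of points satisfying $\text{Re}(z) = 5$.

Re(z) = x where z = x + yi; the equation x = 5 is satisfied by all points with that x-coordinate
Locus: Vertical line x = 5


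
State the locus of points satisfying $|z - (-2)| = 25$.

|z - z0| = r describes a circle centered at z0 with radius r
Here z0 = -2 and r = 25
Locus: Circle centered at (-2, 0) with radius 25


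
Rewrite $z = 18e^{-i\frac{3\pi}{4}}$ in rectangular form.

a = r cos θ = 18 * -sqrt(2)/2 = -9*sqrt(2)
b = r sin θ = 18 * -sqrt(2)/2 = -9*sqrt(2)
z = -9*sqrt(2) - 9*sqrt(2)i


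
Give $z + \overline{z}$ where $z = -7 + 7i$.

z + conjugate(z) = (a + bi) + (a - bi) = 2a
= 2 * (-7) = -14


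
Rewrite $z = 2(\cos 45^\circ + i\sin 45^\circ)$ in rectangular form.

a = r cos θ = 2 * sqrt(2)/2 = sqrt(2)
b = r sin θ = 2 * sqrt(2)/2 = sqrt(2)
z = sqrt(2) + sqrt(2)i


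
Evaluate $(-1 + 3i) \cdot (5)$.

(a1*a2 - b1*b2) + (a1*b2 + b1*a2)i
= (-5 - 0) + (0 + 15)i
= -5 + 15i


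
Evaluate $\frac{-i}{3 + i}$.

Multiply numerator and denominator by conjugate (3 - i):
= (-i)(3 - i) / (3^2 + 1^2)
= (-1 - 3i) / 10
= -1/10 - (3/10)i


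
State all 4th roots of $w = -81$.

|w| = 81, arg(w) = 180°
Root modulus = 81^(1/4) = 3
Root arguments: θ_k = (180° + 360°k)/4 for k = 0, 1, ..., 3
Roots: 3*sqrt(2)/2 + (3*sqrt(2)/2)i, -3*sqrt(2)/2 + (3*sqrt(2)/2)i, -3*sqrt(2)/2 - (3*sqrt(2)/2)i, 3*sqrt(2)/2 - (3*sqrt(2)/2)i


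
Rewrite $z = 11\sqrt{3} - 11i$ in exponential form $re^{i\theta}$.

r = |z| = sqrt((11*sqrt(3))^2 + (-11)^2) = sqrt(363 + 121) = sqrt(484) = 22
θ = arctan(b/a) = arctan(-11/19.0526) (quadrant-adjusted) = -30° = -π/6
z = 22e^(-i*π/6)


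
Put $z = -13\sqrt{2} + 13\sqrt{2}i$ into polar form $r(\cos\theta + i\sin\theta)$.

r = |z| = sqrt(a^2 + b^2) = sqrt((-13*sqrt(2))^2 + (13*sqrt(2))^2) = sqrt(338 + 338) = sqrt(676) = 26
θ = arctan(b/a) = arctan(18.3848/-18.3848) (quadrant-adjusted) = 135°
z = 26(cos 135° + i sin 135°)


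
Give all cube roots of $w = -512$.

|w| = 512, arg(w) = 180°
Root modulus = 512^(1/3) = 8
Root arguments: θ_k = (180° + 360°k)/3 for k = 0, 1, ..., 2
Roots: 4 + 4*sqrt(3)i, -8, 4 - 4*sqrt(3)i


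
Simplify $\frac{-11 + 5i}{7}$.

Divisor is real, so divide each part by 7:
= -11/7 + (5/7)i


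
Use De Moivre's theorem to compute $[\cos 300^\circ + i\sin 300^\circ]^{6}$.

By De Moivre: z^n = r^n(cos(nθ) + i sin(nθ))
= 1^6(cos(6*300°) + i sin(6*300°))
= 1(cos 0° + i sin 0°)
= 1


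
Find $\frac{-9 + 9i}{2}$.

Divisor is real, so divide each part by 2:
= -9/2 + (9/2)i


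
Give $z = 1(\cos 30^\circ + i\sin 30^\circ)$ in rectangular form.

a = r cos θ = 1 * sqrt(3)/2 = sqrt(3)/2
b = r sin θ = 1 * 1/2 = 1/2
z = sqrt(3)/2 + (1/2)i


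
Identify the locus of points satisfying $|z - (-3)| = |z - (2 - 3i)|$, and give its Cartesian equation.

|z - z1| = |z - z2| means z is equidistant from z1 and z2,
i.e. the perpendicular bisector of the segment from (-3, 0) to (2, -3) (midpoint (-1/2, -3/2)).
With z = x + yi, square both sides:
(x - (-3))^2 + (y - 0)^2 = (x - 2)^2 + (y - (-3))^2
The x^2 and y^2 terms cancel: 10x + (-6)y = 13 - 9 = 4
Simplify: 5x - 3y = 2
Locus: Perpendicular bisector of the segment from (-3, 0) to (2, -3): the line 5x - 3y = 2


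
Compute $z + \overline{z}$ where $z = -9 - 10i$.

z + conjugate(z) = (a + bi) + (a - bi) = 2a
= 2 * (-9) = -18


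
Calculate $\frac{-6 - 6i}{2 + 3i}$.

Multiply numerator and denominator by conjugate (2 - 3i):
= (-6 - 6i)(2 - 3i) / (2^2 + 3^2)
= (-30 + 6i) / 13
= -30/13 + (6/13)i


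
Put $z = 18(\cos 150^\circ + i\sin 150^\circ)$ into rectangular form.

a = r cos θ = 18 * -sqrt(3)/2 = -9*sqrt(3)
b = r sin θ = 18 * 1/2 = 9
z = -9*sqrt(3) + 9i


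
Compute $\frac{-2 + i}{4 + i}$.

Multiply numerator and denominator by conjugate (4 - i):
= (-2 + i)(4 - i) / (4^2 + 1^2)
= (-7 + 6i) / 17
= -7/17 + (6/17)i


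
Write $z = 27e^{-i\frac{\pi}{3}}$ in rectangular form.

a = r cos θ = 27 * 1/2 = 27/2
b = r sin θ = 27 * -sqrt(3)/2 = -27*sqrt(3)/2
z = 27/2 - (27*sqrt(3)/2)i


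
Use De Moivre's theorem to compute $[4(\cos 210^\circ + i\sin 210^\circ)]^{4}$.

By De Moivre: z^n = r^n(cos(nθ) + i sin(nθ))
= 4^4(cos(4*210°) + i sin(4*210°))
= 256(cos 120° + i sin 120°)
= -128 + 128*sqrt(3)i


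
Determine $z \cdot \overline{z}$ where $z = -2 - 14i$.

z * conjugate(z) = |z|^2 = a^2 + b^2
= (-2)^2 + (-14)^2 = 200


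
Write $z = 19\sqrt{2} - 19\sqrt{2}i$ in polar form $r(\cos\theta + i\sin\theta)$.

r = |z| = sqrt(a^2 + b^2) = sqrt((19*sqrt(2))^2 + (-19*sqrt(2))^2) = sqrt(722 + 722) = sqrt(1444) = 38
θ = arctan(b/a) = arctan(-26.8701/26.8701) (quadrant-adjusted) = 315°
z = 38(cos 315° + i sin 315°)


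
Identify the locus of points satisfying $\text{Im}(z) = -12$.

Im(z) = y where z = x + yi; the equation y = -12 is satisfied by all points with that y-coordinate
Locus: Horizontal line y = -12


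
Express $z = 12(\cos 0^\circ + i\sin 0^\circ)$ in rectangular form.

a = r cos θ = 12 * 1 = 12
b = r sin θ = 12 * 0 = 0
z = 12


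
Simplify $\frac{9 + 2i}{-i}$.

Multiply numerator and denominator by conjugate (i):
= (9 + 2i)(i) / (0^2 + (-1)^2)
= (-2 + 9i) / 1
= -2 + 9i


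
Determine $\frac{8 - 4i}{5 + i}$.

Multiply numerator and denominator by conjugate (5 - i):
= (8 - 4i)(5 - i) / (5^2 + 1^2)
= (36 - 28i) / 26
Divide through by 2: (18 - 14i) / 13
= 18/13 - (14/13)i


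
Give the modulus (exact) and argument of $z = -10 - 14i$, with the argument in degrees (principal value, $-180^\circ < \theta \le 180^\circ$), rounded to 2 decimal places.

|z| = sqrt((-10)^2 + (-14)^2) = sqrt(296)
arg(z) = arctan(b/a) = arctan(-14/-10) (quadrant-adjusted) = -125.54°


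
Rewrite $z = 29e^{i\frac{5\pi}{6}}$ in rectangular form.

a = r cos θ = 29 * -sqrt(3)/2 = -29*sqrt(3)/2
b = r sin θ = 29 * 1/2 = 29/2
z = -29*sqrt(3)/2 + (29/2)i


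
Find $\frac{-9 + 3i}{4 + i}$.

Multiply numerator and denominator by conjugate (4 - i):
= (-9 + 3i)(4 - i) / (4^2 + 1^2)
= (-33 + 21i) / 17
= -33/17 + (21/17)i


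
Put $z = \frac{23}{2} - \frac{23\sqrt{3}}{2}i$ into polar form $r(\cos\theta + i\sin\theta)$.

r = |z| = sqrt(a^2 + b^2) = sqrt((23/2)^2 + (-23*sqrt(3)/2)^2) = sqrt(529/4 + 1587/4) = sqrt(529) = 23
θ = arctan(b/a) = arctan(-19.9186/11.5) (quadrant-adjusted) = 300°
z = 23(cos 300° + i sin 300°)


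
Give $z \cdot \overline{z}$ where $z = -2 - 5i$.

z * conjugate(z) = |z|^2 = a^2 + b^2
= (-2)^2 + (-5)^2 = 29


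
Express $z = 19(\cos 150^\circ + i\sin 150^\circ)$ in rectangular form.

a = r cos θ = 19 * -sqrt(3)/2 = -19*sqrt(3)/2
b = r sin θ = 19 * 1/2 = 19/2
z = -19*sqrt(3)/2 + (19/2)i


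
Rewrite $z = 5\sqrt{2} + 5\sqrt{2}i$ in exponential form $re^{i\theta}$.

r = |z| = sqrt((5*sqrt(2))^2 + (5*sqrt(2))^2) = sqrt(50 + 50) = sqrt(100) = 10
θ = arctan(b/a) = arctan(7.0711/7.0711) (quadrant-adjusted) = 45° = π/4
z = 10e^(i*π/4)


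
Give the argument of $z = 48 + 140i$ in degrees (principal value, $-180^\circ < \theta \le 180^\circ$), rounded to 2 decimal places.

θ = arctan(b/a) = arctan(140/48) (quadrant-adjusted) = 71.08°


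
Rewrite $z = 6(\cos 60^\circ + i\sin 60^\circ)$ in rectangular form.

a = r cos θ = 6 * 1/2 = 3
b = r sin θ = 6 * sqrt(3)/2 = 3*sqrt(3)
z = 3 + 3*sqrt(3)i


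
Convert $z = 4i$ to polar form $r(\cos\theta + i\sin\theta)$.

r = |z| = sqrt(a^2 + b^2) = sqrt((0)^2 + (4)^2) = sqrt(0 + 16) = sqrt(16) = 4
a = 0 and b > 0, so z lies on the positive imaginary axis: θ = 90°
z = 4(cos 90° + i sin 90°)


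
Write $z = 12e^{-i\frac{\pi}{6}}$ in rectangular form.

a = r cos θ = 12 * sqrt(3)/2 = 6*sqrt(3)
b = r sin θ = 12 * -1/2 = -6
z = 6*sqrt(3) - 6i


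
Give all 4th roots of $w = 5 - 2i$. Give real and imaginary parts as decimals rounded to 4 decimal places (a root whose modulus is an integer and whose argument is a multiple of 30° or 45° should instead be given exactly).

|w| = sqrt(29) ≈ 5.385165, arg(w) ≈ 338.198591°
Root modulus = sqrt(29)^(1/4) ≈ 1.523350
Root arguments: θ_k = (arg(w) + 360°k)/4 for k = 0, 1, ..., 3
Compute each root as (root modulus)(cos θ_k + i sin θ_k) using full-precision intermediates, then round to 4 decimal places.
Roots: 0.1447 + 1.5165i, -1.5165 + 0.1447i, -0.1447 - 1.5165i, 1.5165 - 0.1447i


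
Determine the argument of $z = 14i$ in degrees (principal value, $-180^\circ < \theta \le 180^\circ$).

a = 0 and b > 0, so z lies on the positive imaginary axis: θ = 90°


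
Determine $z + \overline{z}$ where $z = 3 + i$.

z + conjugate(z) = (a + bi) + (a - bi) = 2a
= 2 * 3 = 6


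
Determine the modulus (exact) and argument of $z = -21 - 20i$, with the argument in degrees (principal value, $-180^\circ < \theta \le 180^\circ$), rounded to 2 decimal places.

|z| = sqrt((-21)^2 + (-20)^2) = 29
arg(z) = arctan(b/a) = arctan(-20/-21) (quadrant-adjusted) = -136.40°


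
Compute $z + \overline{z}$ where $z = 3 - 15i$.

z + conjugate(z) = (a + bi) + (a - bi) = 2a
= 2 * 3 = 6


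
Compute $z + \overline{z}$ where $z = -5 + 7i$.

z + conjugate(z) = (a + bi) + (a - bi) = 2a
= 2 * (-5) = -10


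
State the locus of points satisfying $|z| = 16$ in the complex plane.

|z| = 16 means sqrt(x^2 + y^2) = 16
This is a circle of radius 16 centered at the origin


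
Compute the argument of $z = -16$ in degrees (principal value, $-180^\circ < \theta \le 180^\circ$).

b = 0 and a < 0, so z lies on the negative real axis: θ = 180°


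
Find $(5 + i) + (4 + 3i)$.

(5 + 4) + (1 + 3)i = 9 + 4i


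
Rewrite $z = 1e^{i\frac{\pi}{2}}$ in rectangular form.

a = r cos θ = 1 * 0 = 0
b = r sin θ = 1 * 1 = 1
z = i


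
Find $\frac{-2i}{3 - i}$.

Multiply numerator and denominator by conjugate (3 + i):
= (-2i)(3 + i) / (3^2 + (-1)^2)
= (2 - 6i) / 10
Divide through by 2: (1 - 3i) / 5
= 1/5 - (3/5)i


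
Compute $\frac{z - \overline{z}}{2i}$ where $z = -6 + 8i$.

z - conjugate(z) = 2bi
(z - conjugate(z))/(2i) = 2bi/(2i) = b = 8


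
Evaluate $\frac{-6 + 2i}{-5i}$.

Multiply numerator and denominator by conjugate (5i):
= (-6 + 2i)(5i) / (0^2 + (-5)^2)
= (-10 - 30i) / 25
Divide through by 5: (-2 - 6i) / 5
= -2/5 - (6/5)i


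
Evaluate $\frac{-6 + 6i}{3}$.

Divisor is real, so divide each part by 3:
= -2 + 2i


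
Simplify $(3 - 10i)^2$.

(a + bi)^2 = a^2 - b^2 + 2abi
= 3^2 - (-10)^2 + 2*3*(-10)i
= -91 - 60i


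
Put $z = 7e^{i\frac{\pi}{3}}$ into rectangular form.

a = r cos θ = 7 * 1/2 = 7/2
b = r sin θ = 7 * sqrt(3)/2 = 7*sqrt(3)/2
z = 7/2 + (7*sqrt(3)/2)i


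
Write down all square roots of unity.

ω_k = e^(2πik/2) = cos(2πk/2) + i sin(2πk/2) for k = 0, 1, ..., 1
Roots: 1, -1


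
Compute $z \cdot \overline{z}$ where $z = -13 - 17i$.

z * conjugate(z) = |z|^2 = a^2 + b^2
= (-13)^2 + (-17)^2 = 458


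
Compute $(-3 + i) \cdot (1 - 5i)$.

(a1*a2 - b1*b2) + (a1*b2 + b1*a2)i
= (-3 - (-5)) + (15 + 1)i
= 2 + 16i


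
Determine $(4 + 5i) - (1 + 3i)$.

(4 - 1) + (5 - 3)i = 3 + 2i


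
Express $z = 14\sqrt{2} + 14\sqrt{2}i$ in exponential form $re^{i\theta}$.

r = |z| = sqrt((14*sqrt(2))^2 + (14*sqrt(2))^2) = sqrt(392 + 392) = sqrt(784) = 28
θ = arctan(b/a) = arctan(19.799/19.799) (quadrant-adjusted) = 45° = π/4
z = 28e^(i*π/4)


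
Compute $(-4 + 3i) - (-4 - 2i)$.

(-4 - (-4)) + (3 - (-2))i = 5i


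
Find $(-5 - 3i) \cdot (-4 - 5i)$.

(a1*a2 - b1*b2) + (a1*b2 + b1*a2)i
= (20 - 15) + (25 + 12)i
= 5 + 37i


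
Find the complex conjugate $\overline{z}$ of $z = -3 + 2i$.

If z = a + bi, then conjugate(z) = a - bi
conjugate(-3 + 2i) = -3 - 2i


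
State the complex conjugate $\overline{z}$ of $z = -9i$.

If z = a + bi, then conjugate(z) = a - bi
conjugate(-9i) = 9i


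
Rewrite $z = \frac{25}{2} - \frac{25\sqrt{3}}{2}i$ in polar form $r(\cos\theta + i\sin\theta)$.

r = |z| = sqrt(a^2 + b^2) = sqrt((25/2)^2 + (-25*sqrt(3)/2)^2) = sqrt(625/4 + 1875/4) = sqrt(625) = 25
θ = arctan(b/a) = arctan(-21.6506/12.5) (quadrant-adjusted) = 300°
z = 25(cos 300° + i sin 300°)


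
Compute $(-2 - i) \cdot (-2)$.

(a1*a2 - b1*b2) + (a1*b2 + b1*a2)i
= (4 - 0) + (0 + 2)i
= 4 + 2i


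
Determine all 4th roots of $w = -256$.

|w| = 256, arg(w) = 180°
Root modulus = 256^(1/4) = 4
Root arguments: θ_k = (180° + 360°k)/4 for k = 0, 1, ..., 3
Roots: 2*sqrt(2) + 2*sqrt(2)i, -2*sqrt(2) + 2*sqrt(2)i, -2*sqrt(2) - 2*sqrt(2)i, 2*sqrt(2) - 2*sqrt(2)i


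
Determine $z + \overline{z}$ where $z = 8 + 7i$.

z + conjugate(z) = (a + bi) + (a - bi) = 2a
= 2 * 8 = 16


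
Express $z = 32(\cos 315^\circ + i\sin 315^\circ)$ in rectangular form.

a = r cos θ = 32 * sqrt(2)/2 = 16*sqrt(2)
b = r sin θ = 32 * -sqrt(2)/2 = -16*sqrt(2)
z = 16*sqrt(2) - 16*sqrt(2)i


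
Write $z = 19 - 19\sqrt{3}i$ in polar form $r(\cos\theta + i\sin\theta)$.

r = |z| = sqrt(a^2 + b^2) = sqrt((19)^2 + (-19*sqrt(3))^2) = sqrt(361 + 1083) = sqrt(1444) = 38
θ = arctan(b/a) = arctan(-32.909/19) (quadrant-adjusted) = 300°
z = 38(cos 300° + i sin 300°)


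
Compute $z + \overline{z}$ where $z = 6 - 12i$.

z + conjugate(z) = (a + bi) + (a - bi) = 2a
= 2 * 6 = 12


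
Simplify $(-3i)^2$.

(a + bi)^2 = a^2 - b^2 + 2abi
= 0^2 - (-3)^2 + 2*0*(-3)i
= -9


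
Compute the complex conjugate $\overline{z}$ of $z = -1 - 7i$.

If z = a + bi, then conjugate(z) = a - bi
conjugate(-1 - 7i) = -1 + 7i


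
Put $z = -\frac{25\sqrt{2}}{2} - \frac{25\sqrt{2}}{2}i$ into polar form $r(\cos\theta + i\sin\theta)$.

r = |z| = sqrt(a^2 + b^2) = sqrt((-25*sqrt(2)/2)^2 + (-25*sqrt(2)/2)^2) = sqrt(625/2 + 625/2) = sqrt(625) = 25
θ = arctan(b/a) = arctan(-17.6777/-17.6777) (quadrant-adjusted) = 225°
z = 25(cos 225° + i sin 225°)


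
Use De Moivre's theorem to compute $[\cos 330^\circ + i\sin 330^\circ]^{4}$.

By De Moivre: z^n = r^n(cos(nθ) + i sin(nθ))
= 1^4(cos(4*330°) + i sin(4*330°))
= 1(cos 240° + i sin 240°)
= -1/2 - (sqrt(3)/2)i


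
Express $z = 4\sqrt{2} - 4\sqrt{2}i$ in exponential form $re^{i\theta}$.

r = |z| = sqrt((4*sqrt(2))^2 + (-4*sqrt(2))^2) = sqrt(32 + 32) = sqrt(64) = 8
θ = arctan(b/a) = arctan(-5.6569/5.6569) (quadrant-adjusted) = -45° = -π/4
z = 8e^(-i*π/4)


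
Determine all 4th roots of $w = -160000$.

|w| = 160000, arg(w) = 180°
Root modulus = 160000^(1/4) = 20
Root arguments: θ_k = (180° + 360°k)/4 for k = 0, 1, ..., 3
Roots: 10*sqrt(2) + 10*sqrt(2)i, -10*sqrt(2) + 10*sqrt(2)i, -10*sqrt(2) - 10*sqrt(2)i, 10*sqrt(2) - 10*sqrt(2)i


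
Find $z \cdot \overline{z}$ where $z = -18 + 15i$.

z * conjugate(z) = |z|^2 = a^2 + b^2
= (-18)^2 + 15^2 = 549


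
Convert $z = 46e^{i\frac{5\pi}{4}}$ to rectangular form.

a = r cos θ = 46 * -sqrt(2)/2 = -23*sqrt(2)
b = r sin θ = 46 * -sqrt(2)/2 = -23*sqrt(2)
z = -23*sqrt(2) - 23*sqrt(2)i


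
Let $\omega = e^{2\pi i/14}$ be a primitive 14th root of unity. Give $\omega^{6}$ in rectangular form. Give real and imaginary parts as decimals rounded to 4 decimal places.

ω^6 = e^(2πi·6/14) = e^(i·6π/7)
= cos(6π/7) + i sin(6π/7)
= -0.9010 + 0.4339i


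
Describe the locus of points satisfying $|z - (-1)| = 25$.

|z - z0| = r describes a circle centered at z0 with radius r
Here z0 = -1 and r = 25
Locus: Circle centered at (-1, 0) with radius 25


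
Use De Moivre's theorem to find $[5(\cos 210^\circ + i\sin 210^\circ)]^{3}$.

By De Moivre: z^n = r^n(cos(nθ) + i sin(nθ))
= 5^3(cos(3*210°) + i sin(3*210°))
= 125(cos 270° + i sin 270°)
= -125i


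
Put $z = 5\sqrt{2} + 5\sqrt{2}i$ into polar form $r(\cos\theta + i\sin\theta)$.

r = |z| = sqrt(a^2 + b^2) = sqrt((5*sqrt(2))^2 + (5*sqrt(2))^2) = sqrt(50 + 50) = sqrt(100) = 10
θ = arctan(b/a) = arctan(7.0711/7.0711) (quadrant-adjusted) = 45°
z = 10(cos 45° + i sin 45°)


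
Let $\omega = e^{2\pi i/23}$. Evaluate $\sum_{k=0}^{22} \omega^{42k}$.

Let ζ = ω^42 = e^(2πi·42/23). Since 23 ∤ 42, ζ ≠ 1.
Sum = Σ_{k=0}^{22} ζ^k = (ζ^23 - 1)/(ζ - 1) = (ω^{42·23} - 1)/(ζ - 1) = (1 - 1)/(ζ - 1) = 0


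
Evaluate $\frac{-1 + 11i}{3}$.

Divisor is real, so divide each part by 3:
= -1/3 + (11/3)i


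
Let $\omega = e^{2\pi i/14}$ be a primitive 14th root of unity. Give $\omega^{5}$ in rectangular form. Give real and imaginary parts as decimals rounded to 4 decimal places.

ω^5 = e^(2πi·5/14) = e^(i·5π/7)
= cos(5π/7) + i sin(5π/7)
= -0.6235 + 0.7818i


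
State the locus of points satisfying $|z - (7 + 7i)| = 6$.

|z - z0| = r describes a circle centered at z0 with radius r
Here z0 = 7 + 7i and r = 6
Locus: Circle centered at (7, 7) with radius 6


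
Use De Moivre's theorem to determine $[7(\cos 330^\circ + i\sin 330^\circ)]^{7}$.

By De Moivre: z^n = r^n(cos(nθ) + i sin(nθ))
= 7^7(cos(7*330°) + i sin(7*330°))
= 823543(cos 150° + i sin 150°)
= -823543*sqrt(3)/2 + (823543/2)i


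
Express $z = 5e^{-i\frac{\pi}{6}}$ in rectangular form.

a = r cos θ = 5 * sqrt(3)/2 = 5*sqrt(3)/2
b = r sin θ = 5 * -1/2 = -5/2
z = 5*sqrt(3)/2 - (5/2)i


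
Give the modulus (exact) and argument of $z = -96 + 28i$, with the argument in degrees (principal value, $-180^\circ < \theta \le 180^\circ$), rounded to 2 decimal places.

|z| = sqrt((-96)^2 + 28^2) = 100
arg(z) = arctan(b/a) = arctan(28/-96) (quadrant-adjusted) = 163.74°


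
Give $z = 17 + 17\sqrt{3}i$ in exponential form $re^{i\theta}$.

r = |z| = sqrt((17)^2 + (17*sqrt(3))^2) = sqrt(289 + 867) = sqrt(1156) = 34
θ = arctan(b/a) = arctan(29.4449/17) (quadrant-adjusted) = 60° = π/3
z = 34e^(i*π/3)


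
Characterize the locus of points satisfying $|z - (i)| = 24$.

|z - z0| = r describes a circle centered at z0 with radius r
Here z0 = i and r = 24
Locus: Circle centered at (0, 1) with radius 24


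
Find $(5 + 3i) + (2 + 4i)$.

(5 + 2) + (3 + 4)i = 7 + 7i


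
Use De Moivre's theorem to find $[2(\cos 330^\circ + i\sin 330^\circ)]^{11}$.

By De Moivre: z^n = r^n(cos(nθ) + i sin(nθ))
= 2^11(cos(11*330°) + i sin(11*330°))
= 2048(cos 30° + i sin 30°)
= 1024*sqrt(3) + 1024i


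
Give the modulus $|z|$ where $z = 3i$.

|z| = sqrt(a^2 + b^2) = sqrt(0^2 + 3^2) = sqrt(9) = 3


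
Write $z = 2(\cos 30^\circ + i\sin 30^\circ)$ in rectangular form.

a = r cos θ = 2 * sqrt(3)/2 = sqrt(3)
b = r sin θ = 2 * 1/2 = 1
z = sqrt(3) + i


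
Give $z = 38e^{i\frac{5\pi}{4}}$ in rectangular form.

a = r cos θ = 38 * -sqrt(2)/2 = -19*sqrt(2)
b = r sin θ = 38 * -sqrt(2)/2 = -19*sqrt(2)
z = -19*sqrt(2) - 19*sqrt(2)i


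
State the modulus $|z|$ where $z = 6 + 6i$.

|z| = sqrt(a^2 + b^2) = sqrt(6^2 + 6^2) = sqrt(72) = sqrt(72)


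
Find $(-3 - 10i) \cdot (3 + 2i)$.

(a1*a2 - b1*b2) + (a1*b2 + b1*a2)i
= (-9 - (-20)) + (-6 + (-30))i
= 11 - 36i


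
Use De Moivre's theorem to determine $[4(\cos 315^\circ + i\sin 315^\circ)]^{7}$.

By De Moivre: z^n = r^n(cos(nθ) + i sin(nθ))
= 4^7(cos(7*315°) + i sin(7*315°))
= 16384(cos 45° + i sin 45°)
= 8192*sqrt(2) + 8192*sqrt(2)i


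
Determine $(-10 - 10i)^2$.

(a + bi)^2 = a^2 - b^2 + 2abi
= (-10)^2 - (-10)^2 + 2*(-10)*(-10)i
= 200i


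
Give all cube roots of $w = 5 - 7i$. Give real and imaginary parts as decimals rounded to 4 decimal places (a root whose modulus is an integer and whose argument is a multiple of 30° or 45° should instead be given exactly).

|w| = sqrt(74) ≈ 8.602325, arg(w) ≈ 305.537678°
Root modulus = sqrt(74)^(1/3) ≈ 2.048984
Root arguments: θ_k = (arg(w) + 360°k)/3 for k = 0, 1, ..., 2
Compute each root as (root modulus)(cos θ_k + i sin θ_k) using full-precision intermediates, then round to 4 decimal places.
Roots: -0.4206 + 2.0053i, -1.5264 - 1.3669i, 1.9470 - 0.6384i


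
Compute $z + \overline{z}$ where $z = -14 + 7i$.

z + conjugate(z) = (a + bi) + (a - bi) = 2a
= 2 * (-14) = -28


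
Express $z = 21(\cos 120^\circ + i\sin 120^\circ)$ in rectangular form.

a = r cos θ = 21 * -1/2 = -21/2
b = r sin θ = 21 * sqrt(3)/2 = 21*sqrt(3)/2
z = -21/2 + (21*sqrt(3)/2)i


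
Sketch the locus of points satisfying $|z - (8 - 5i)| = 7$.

|z - z0| = r describes a circle centered at z0 with radius r
Here z0 = 8 - 5i and r = 7
Locus: Circle centered at (8, -5) with radius 7


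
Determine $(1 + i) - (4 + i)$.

(1 - 4) + (1 - 1)i = -3


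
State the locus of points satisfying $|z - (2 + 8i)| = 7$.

|z - z0| = r describes a circle centered at z0 with radius r
Here z0 = 2 + 8i and r = 7
Locus: Circle centered at (2, 8) with radius 7


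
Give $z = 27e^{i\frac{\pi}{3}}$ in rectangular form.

a = r cos θ = 27 * 1/2 = 27/2
b = r sin θ = 27 * sqrt(3)/2 = 27*sqrt(3)/2
z = 27/2 + (27*sqrt(3)/2)i


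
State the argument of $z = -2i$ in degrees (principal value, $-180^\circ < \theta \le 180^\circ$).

a = 0 and b < 0, so z lies on the negative imaginary axis: θ = -90°


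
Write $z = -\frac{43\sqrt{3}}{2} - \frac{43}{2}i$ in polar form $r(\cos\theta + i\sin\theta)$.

r = |z| = sqrt(a^2 + b^2) = sqrt((-43*sqrt(3)/2)^2 + (-43/2)^2) = sqrt(5547/4 + 1849/4) = sqrt(1849) = 43
θ = arctan(b/a) = arctan(-21.5/-37.2391) (quadrant-adjusted) = 210°
z = 43(cos 210° + i sin 210°)


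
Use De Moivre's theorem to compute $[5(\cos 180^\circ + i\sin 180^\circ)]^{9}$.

By De Moivre: z^n = r^n(cos(nθ) + i sin(nθ))
= 5^9(cos(9*180°) + i sin(9*180°))
= 1953125(cos 180° + i sin 180°)
= -1953125


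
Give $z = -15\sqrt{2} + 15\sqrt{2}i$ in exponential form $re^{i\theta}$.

r = |z| = sqrt((-15*sqrt(2))^2 + (15*sqrt(2))^2) = sqrt(450 + 450) = sqrt(900) = 30
θ = arctan(b/a) = arctan(21.2132/-21.2132) (quadrant-adjusted) = 135° = 3π/4
z = 30e^(i*3π/4)


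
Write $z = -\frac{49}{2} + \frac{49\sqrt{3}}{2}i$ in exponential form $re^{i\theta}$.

r = |z| = sqrt((-49/2)^2 + (49*sqrt(3)/2)^2) = sqrt(2401/4 + 7203/4) = sqrt(2401) = 49
θ = arctan(b/a) = arctan(42.4352/-24.5) (quadrant-adjusted) = 120° = 2π/3
z = 49e^(i*2π/3)


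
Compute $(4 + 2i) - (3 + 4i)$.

(4 - 3) + (2 - 4)i = 1 - 2i


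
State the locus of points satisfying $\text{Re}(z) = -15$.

Re(z) = x where z = x + yi; the equation x = -15 is satisfied by all points with that x-coordinate
Locus: Vertical line x = -15


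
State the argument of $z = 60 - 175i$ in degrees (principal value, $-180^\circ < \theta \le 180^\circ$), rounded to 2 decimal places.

θ = arctan(b/a) = arctan(-175/60) (quadrant-adjusted) = -71.08°


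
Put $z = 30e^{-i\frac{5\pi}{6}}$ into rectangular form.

a = r cos θ = 30 * -sqrt(3)/2 = -15*sqrt(3)
b = r sin θ = 30 * -1/2 = -15
z = -15*sqrt(3) - 15i


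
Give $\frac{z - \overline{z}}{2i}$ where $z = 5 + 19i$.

z - conjugate(z) = 2bi
(z - conjugate(z))/(2i) = 2bi/(2i) = b = 19


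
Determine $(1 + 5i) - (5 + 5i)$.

(1 - 5) + (5 - 5)i = -4


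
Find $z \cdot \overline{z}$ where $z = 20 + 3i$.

z * conjugate(z) = |z|^2 = a^2 + b^2
= 20^2 + 3^2 = 409


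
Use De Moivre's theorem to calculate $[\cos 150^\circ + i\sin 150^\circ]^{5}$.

By De Moivre: z^n = r^n(cos(nθ) + i sin(nθ))
= 1^5(cos(5*150°) + i sin(5*150°))
= 1(cos 30° + i sin 30°)
= sqrt(3)/2 + (1/2)i


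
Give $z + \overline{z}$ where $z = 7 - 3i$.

z + conjugate(z) = (a + bi) + (a - bi) = 2a
= 2 * 7 = 14


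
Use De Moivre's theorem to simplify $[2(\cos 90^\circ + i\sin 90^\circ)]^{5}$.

By De Moivre: z^n = r^n(cos(nθ) + i sin(nθ))
= 2^5(cos(5*90°) + i sin(5*90°))
= 32(cos 90° + i sin 90°)
= 32i


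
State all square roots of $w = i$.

|w| = 1, arg(w) = 90°
Root modulus = 1^(1/2) = 1
Root arguments: θ_k = (90° + 360°k)/2 for k = 0, 1, ..., 1
Roots: sqrt(2)/2 + (sqrt(2)/2)i, -sqrt(2)/2 - (sqrt(2)/2)i


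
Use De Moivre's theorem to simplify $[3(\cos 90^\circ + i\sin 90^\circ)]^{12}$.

By De Moivre: z^n = r^n(cos(nθ) + i sin(nθ))
= 3^12(cos(12*90°) + i sin(12*90°))
= 531441(cos 0° + i sin 0°)
= 531441


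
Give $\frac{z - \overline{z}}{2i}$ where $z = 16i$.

z - conjugate(z) = 2bi
(z - conjugate(z))/(2i) = 2bi/(2i) = b = 16


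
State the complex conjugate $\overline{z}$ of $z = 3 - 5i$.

If z = a + bi, then conjugate(z) = a - bi
conjugate(3 - 5i) = 3 + 5i


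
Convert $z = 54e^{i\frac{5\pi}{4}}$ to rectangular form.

a = r cos θ = 54 * -sqrt(2)/2 = -27*sqrt(2)
b = r sin θ = 54 * -sqrt(2)/2 = -27*sqrt(2)
z = -27*sqrt(2) - 27*sqrt(2)i


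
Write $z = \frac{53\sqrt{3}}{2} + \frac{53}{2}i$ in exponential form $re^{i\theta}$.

r = |z| = sqrt((53*sqrt(3)/2)^2 + (53/2)^2) = sqrt(8427/4 + 2809/4) = sqrt(2809) = 53
θ = arctan(b/a) = arctan(26.5/45.8993) (quadrant-adjusted) = 30° = π/6
z = 53e^(i*π/6)


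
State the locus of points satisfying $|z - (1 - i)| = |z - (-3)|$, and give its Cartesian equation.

|z - z1| = |z - z2| means z is equidistant from z1 and z2,
i.e. the perpendicular bisector of the segment from (1, -1) to (-3, 0) (midpoint (-1, -1/2)).
With z = x + yi, square both sides:
(x - 1)^2 + (y - (-1))^2 = (x - (-3))^2 + (y - 0)^2
The x^2 and y^2 terms cancel: -8x + 2y = 9 - 2 = 7
Simplify: 8x - 2y = -7
Locus: Perpendicular bisector of the segment from (1, -1) to (-3, 0): the line 8x - 2y = -7


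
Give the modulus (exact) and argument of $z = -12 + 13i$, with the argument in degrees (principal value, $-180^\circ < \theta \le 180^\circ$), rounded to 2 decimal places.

|z| = sqrt((-12)^2 + 13^2) = sqrt(313)
arg(z) = arctan(b/a) = arctan(13/-12) (quadrant-adjusted) = 132.71°


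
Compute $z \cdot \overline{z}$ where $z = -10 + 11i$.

z * conjugate(z) = |z|^2 = a^2 + b^2
= (-10)^2 + 11^2 = 221


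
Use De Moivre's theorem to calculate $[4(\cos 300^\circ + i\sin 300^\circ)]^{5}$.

By De Moivre: z^n = r^n(cos(nθ) + i sin(nθ))
= 4^5(cos(5*300°) + i sin(5*300°))
= 1024(cos 60° + i sin 60°)
= 512 + 512*sqrt(3)i


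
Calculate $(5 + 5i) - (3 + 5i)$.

(5 - 3) + (5 - 5)i = 2


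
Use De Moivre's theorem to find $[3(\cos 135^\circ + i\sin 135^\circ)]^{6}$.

By De Moivre: z^n = r^n(cos(nθ) + i sin(nθ))
= 3^6(cos(6*135°) + i sin(6*135°))
= 729(cos 90° + i sin 90°)
= 729i


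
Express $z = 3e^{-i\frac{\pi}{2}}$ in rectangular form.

a = r cos θ = 3 * 0 = 0
b = r sin θ = 3 * -1 = -3
z = -3i


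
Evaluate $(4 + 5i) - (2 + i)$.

(4 - 2) + (5 - 1)i = 2 + 4i


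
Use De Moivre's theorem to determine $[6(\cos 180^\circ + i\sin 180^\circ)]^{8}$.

By De Moivre: z^n = r^n(cos(nθ) + i sin(nθ))
= 6^8(cos(8*180°) + i sin(8*180°))
= 1679616(cos 0° + i sin 0°)
= 1679616


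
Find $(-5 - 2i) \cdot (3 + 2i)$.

(a1*a2 - b1*b2) + (a1*b2 + b1*a2)i
= (-15 - (-4)) + (-10 + (-6))i
= -11 - 16i


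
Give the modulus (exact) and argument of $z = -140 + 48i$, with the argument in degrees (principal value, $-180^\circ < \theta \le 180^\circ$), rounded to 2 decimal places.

|z| = sqrt((-140)^2 + 48^2) = 148
arg(z) = arctan(b/a) = arctan(48/-140) (quadrant-adjusted) = 161.08°


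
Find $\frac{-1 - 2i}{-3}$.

Divisor is real, so divide each part by -3:
= 1/3 + (2/3)i


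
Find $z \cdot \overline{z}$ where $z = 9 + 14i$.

z * conjugate(z) = |z|^2 = a^2 + b^2
= 9^2 + 14^2 = 277


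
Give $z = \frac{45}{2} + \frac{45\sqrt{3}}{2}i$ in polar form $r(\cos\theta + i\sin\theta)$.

r = |z| = sqrt(a^2 + b^2) = sqrt((45/2)^2 + (45*sqrt(3)/2)^2) = sqrt(2025/4 + 6075/4) = sqrt(2025) = 45
θ = arctan(b/a) = arctan(38.9711/22.5) (quadrant-adjusted) = 60°
z = 45(cos 60° + i sin 60°)
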